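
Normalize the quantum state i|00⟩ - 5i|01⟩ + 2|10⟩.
0.1826i|00⟩ - 0.9129i|01⟩ + 0.3651|10⟩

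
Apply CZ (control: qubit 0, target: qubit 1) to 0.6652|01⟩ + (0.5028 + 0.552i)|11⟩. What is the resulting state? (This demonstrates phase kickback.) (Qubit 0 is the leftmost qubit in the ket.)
0.6652|01⟩ + (-0.5028 - 0.552i)|11⟩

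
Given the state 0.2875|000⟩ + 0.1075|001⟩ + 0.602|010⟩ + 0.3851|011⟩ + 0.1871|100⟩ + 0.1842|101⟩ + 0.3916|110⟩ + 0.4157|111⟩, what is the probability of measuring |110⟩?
0.1534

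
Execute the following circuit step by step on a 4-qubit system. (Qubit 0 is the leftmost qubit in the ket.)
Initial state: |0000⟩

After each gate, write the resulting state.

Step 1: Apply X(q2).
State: |0010⟩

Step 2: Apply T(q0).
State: |0010⟩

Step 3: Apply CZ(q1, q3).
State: |0010⟩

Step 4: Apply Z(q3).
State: |0010⟩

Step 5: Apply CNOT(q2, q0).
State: |1010⟩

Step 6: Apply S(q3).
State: |1010⟩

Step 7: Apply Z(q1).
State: |1010⟩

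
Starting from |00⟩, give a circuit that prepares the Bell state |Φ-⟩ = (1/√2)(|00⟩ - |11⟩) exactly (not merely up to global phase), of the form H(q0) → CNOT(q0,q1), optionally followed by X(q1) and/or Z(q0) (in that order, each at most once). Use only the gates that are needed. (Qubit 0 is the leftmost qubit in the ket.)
H(q0) → CNOT(q0,q1) → Z(q0)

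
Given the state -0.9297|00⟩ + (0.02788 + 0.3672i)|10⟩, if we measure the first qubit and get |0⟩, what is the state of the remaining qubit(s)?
-|0⟩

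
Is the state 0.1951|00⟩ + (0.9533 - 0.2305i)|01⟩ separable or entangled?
Separable

Writing the state as a|00⟩ + b|01⟩ + c|10⟩ + d|11⟩, it is a product state iff ad − bc = 0.
Here (a, b, c, d) = (0.1951, (0.9533 - 0.2305i), 0, 0): ad − bc = (0.1951)(0) − (0.9533 - 0.2305i)(0) = 0, so the state is separable.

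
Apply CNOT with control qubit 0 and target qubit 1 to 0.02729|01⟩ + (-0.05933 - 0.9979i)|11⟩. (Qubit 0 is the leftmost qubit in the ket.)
0.02729|01⟩ + (-0.05933 - 0.9979i)|10⟩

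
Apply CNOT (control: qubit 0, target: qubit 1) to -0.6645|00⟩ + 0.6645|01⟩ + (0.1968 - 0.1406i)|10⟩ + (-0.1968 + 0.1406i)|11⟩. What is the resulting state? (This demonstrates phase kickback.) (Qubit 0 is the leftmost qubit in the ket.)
-0.6645|00⟩ + 0.6645|01⟩ + (-0.1968 + 0.1406i)|10⟩ + (0.1968 - 0.1406i)|11⟩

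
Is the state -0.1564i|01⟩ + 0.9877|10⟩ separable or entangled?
Entangled

Writing the state as a|00⟩ + b|01⟩ + c|10⟩ + d|11⟩, it is a product state iff ad − bc = 0.
Here (a, b, c, d) = (0, -0.1564i, 0.9877, 0): ad − bc = (0)(0) − (-0.1564i)(0.9877) = 0.1545i ≠ 0, so the state is entangled.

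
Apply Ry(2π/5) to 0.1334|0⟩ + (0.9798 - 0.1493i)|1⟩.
(-0.468 + 0.08776i)|0⟩ + (0.8711 - 0.1208i)|1⟩

Ry(2π/5) = [[cos(θ/2), −sin(θ/2)], [sin(θ/2), cos(θ/2)]]; θ = 2π/5, cos(θ/2) ≈ 0.809017, sin(θ/2) ≈ 0.587785.
With a = amp(|0⟩) = 0.1334 and b = amp(|1⟩) = (0.9798 - 0.1493i):
new amp(|0⟩) = (0.809017)·a + (-0.587785)·b = (-0.468 + 0.08776i)
new amp(|1⟩) = (0.587785)·a + (0.809017)·b = (0.8711 - 0.1208i)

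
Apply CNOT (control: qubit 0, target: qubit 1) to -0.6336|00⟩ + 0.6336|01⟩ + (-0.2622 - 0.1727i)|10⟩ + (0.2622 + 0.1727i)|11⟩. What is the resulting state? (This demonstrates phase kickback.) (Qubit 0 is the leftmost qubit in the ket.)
-0.6336|00⟩ + 0.6336|01⟩ + (0.2622 + 0.1727i)|10⟩ + (-0.2622 - 0.1727i)|11⟩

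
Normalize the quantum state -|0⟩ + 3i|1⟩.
-0.3162|0⟩ + 0.9487i|1⟩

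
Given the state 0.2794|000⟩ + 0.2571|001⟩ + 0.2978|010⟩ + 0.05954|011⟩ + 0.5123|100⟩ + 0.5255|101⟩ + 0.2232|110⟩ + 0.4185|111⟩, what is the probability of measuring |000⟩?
0.07806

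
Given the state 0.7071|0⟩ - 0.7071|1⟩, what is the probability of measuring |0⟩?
0.5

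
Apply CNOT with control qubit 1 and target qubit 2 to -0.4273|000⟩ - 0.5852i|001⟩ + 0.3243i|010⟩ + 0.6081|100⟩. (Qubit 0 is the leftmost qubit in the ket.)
-0.4273|000⟩ - 0.5852i|001⟩ + 0.3243i|011⟩ + 0.6081|100⟩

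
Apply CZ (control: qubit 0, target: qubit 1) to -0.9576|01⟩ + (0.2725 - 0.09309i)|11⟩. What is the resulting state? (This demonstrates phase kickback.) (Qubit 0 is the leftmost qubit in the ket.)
-0.9576|01⟩ + (-0.2725 + 0.09309i)|11⟩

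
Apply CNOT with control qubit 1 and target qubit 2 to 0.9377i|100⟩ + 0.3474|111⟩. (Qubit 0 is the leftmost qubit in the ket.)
0.9377i|100⟩ + 0.3474|110⟩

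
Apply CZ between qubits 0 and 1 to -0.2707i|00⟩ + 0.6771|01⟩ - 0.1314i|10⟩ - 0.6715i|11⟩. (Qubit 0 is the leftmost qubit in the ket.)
-0.2707i|00⟩ + 0.6771|01⟩ - 0.1314i|10⟩ + 0.6715i|11⟩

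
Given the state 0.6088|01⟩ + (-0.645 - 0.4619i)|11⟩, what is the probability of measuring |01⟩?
0.3706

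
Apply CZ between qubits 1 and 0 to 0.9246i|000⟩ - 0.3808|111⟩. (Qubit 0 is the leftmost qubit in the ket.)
0.9246i|000⟩ + 0.3808|111⟩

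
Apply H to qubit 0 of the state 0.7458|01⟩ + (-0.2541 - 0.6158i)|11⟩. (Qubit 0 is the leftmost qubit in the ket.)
(0.3477 - 0.4354i)|01⟩ + (0.707 + 0.4354i)|11⟩

H on qubit 0 mixes each pair of kets that differ only in qubit 0: amplitudes (a, b) of (|…0…⟩, |…1…⟩) become ((a + b)/√2, (a − b)/√2). Kets absent from the input have amplitude 0.
(|01⟩, |11⟩): (a, b) = (0.7458, (-0.2541 - 0.6158i)) → ((0.3477 - 0.4354i), (0.707 + 0.4354i))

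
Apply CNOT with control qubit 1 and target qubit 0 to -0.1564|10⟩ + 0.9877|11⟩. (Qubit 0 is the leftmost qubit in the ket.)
0.9877|01⟩ - 0.1564|10⟩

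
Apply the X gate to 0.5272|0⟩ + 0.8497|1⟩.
0.8497|0⟩ + 0.5272|1⟩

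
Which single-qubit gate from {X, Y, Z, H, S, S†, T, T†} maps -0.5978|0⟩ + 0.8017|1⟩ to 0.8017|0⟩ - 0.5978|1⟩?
X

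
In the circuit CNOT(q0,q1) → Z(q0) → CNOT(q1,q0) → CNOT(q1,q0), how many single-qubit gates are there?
1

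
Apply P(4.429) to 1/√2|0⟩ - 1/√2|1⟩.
1/√2|0⟩ + (0.1977 + 0.6789i)|1⟩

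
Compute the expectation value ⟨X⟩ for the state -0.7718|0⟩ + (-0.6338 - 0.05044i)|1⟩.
0.9783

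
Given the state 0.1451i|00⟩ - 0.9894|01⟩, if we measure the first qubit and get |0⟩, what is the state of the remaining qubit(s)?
0.1451i|0⟩ - 0.9894|1⟩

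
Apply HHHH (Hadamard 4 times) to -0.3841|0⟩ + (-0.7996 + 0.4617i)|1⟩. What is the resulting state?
-0.3841|0⟩ + (-0.7996 + 0.4617i)|1⟩

H² = I, so an even number of Hadamards cancels: H^4 = I and the state is unchanged.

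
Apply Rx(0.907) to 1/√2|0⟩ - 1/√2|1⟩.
(0.6356 + 0.3098i)|0⟩ + (-0.6356 - 0.3098i)|1⟩

Rx(0.907) = [[cos(θ/2), −i·sin(θ/2)], [−i·sin(θ/2), cos(θ/2)]]; θ = 0.907, cos(θ/2) ≈ 0.898919, sin(θ/2) ≈ 0.438114.
With a = amp(|0⟩) = 1/√2 and b = amp(|1⟩) = -1/√2:
new amp(|0⟩) = (0.898919)·a + (-0.438114i)·b = (0.6356 + 0.3098i)
new amp(|1⟩) = (-0.438114i)·a + (0.898919)·b = (-0.6356 - 0.3098i)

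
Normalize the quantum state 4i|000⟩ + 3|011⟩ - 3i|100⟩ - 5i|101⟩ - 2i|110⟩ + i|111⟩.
(1/2)i|000⟩ + 0.375|011⟩ - 0.375i|100⟩ - 0.625i|101⟩ - 0.25i|110⟩ + 0.125i|111⟩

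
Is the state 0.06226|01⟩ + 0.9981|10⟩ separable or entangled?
Entangled

Writing the state as a|00⟩ + b|01⟩ + c|10⟩ + d|11⟩, it is a product state iff ad − bc = 0.
Here (a, b, c, d) = (0, 0.06226, 0.9981, 0): ad − bc = (0)(0) − (0.06226)(0.9981) = -0.06214 ≠ 0, so the state is entangled.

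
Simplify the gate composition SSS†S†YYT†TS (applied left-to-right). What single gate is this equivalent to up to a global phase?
S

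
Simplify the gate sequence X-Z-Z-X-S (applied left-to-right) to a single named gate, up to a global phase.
S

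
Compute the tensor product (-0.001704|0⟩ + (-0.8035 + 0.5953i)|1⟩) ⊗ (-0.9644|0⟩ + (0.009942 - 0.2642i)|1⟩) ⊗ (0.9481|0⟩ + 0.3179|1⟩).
0.001558|000⟩ + 0.0005224|001⟩ + (-0.00001606 + 0.0004268i)|010⟩ + (-0.000005386 + 0.0001431i)|011⟩ + (0.7347 - 0.5443i)|100⟩ + (0.2463 - 0.1825i)|101⟩ + (0.1415 + 0.2069i)|110⟩ + (0.04746 + 0.06937i)|111⟩

amp(|b₁b₂…⟩) = product of the factor amplitudes for bits b₁, b₂, …; only kets whose every factor amplitude is nonzero survive.
|000⟩: (-0.001704)(-0.9644)(0.9481) = 0.001558
|001⟩: (-0.001704)(-0.9644)(0.3179) = 0.0005224
|010⟩: (-0.001704)(0.009942 - 0.2642i)(0.9481) = (-0.00001606 + 0.0004268i)
|011⟩: (-0.001704)(0.009942 - 0.2642i)(0.3179) = (-0.000005386 + 0.0001431i)
|100⟩: (-0.8035 + 0.5953i)(-0.9644)(0.9481) = (0.7347 - 0.5443i)
|101⟩: (-0.8035 + 0.5953i)(-0.9644)(0.3179) = (0.2463 - 0.1825i)
|110⟩: (-0.8035 + 0.5953i)(0.009942 - 0.2642i)(0.9481) = (0.1415 + 0.2069i)
|111⟩: (-0.8035 + 0.5953i)(0.009942 - 0.2642i)(0.3179) = (0.04746 + 0.06937i)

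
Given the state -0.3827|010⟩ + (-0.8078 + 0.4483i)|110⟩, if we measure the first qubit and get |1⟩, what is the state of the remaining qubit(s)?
(-0.8744 + 0.4852i)|10⟩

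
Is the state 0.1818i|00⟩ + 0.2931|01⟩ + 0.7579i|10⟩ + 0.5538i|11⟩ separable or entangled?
Entangled

Writing the state as a|00⟩ + b|01⟩ + c|10⟩ + d|11⟩, it is a product state iff ad − bc = 0.
Here (a, b, c, d) = (0.1818i, 0.2931, 0.7579i, 0.5538i): ad − bc = (0.1818i)(0.5538i) − (0.2931)(0.7579i) = (-0.1007 - 0.2221i) ≠ 0, so the state is entangled.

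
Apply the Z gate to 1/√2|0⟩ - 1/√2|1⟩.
1/√2|0⟩ + 1/√2|1⟩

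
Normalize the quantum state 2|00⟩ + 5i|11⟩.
0.3714|00⟩ + 0.9285i|11⟩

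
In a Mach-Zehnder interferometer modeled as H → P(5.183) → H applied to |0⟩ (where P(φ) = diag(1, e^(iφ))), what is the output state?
(0.7267 - 0.4456i)|0⟩ + (0.2733 + 0.4456i)|1⟩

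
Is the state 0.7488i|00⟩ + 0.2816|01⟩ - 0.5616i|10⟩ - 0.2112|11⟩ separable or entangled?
Separable

Writing the state as a|00⟩ + b|01⟩ + c|10⟩ + d|11⟩, it is a product state iff ad − bc = 0.
Here (a, b, c, d) = (0.7488i, 0.2816, -0.5616i, -0.2112): ad − bc = (0.7488i)(-0.2112) − (0.2816)(-0.5616i) = 0, so the state is separable.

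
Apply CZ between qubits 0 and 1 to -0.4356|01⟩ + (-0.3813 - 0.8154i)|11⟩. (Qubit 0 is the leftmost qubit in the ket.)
-0.4356|01⟩ + (0.3813 + 0.8154i)|11⟩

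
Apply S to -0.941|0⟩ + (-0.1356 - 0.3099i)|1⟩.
-0.941|0⟩ + (0.3099 - 0.1356i)|1⟩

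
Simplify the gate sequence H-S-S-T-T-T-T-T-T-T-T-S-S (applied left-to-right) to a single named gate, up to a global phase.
H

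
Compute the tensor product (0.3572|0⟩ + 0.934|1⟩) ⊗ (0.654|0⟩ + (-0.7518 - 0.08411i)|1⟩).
0.2336|00⟩ + (-0.2685 - 0.03004i)|01⟩ + 0.6108|10⟩ + (-0.7022 - 0.07856i)|11⟩

amp(|b₁b₂…⟩) = product of the factor amplitudes for bits b₁, b₂, …; only kets whose every factor amplitude is nonzero survive.
|00⟩: (0.3572)(0.654) = 0.2336
|01⟩: (0.3572)(-0.7518 - 0.08411i) = (-0.2685 - 0.03004i)
|10⟩: (0.934)(0.654) = 0.6108
|11⟩: (0.934)(-0.7518 - 0.08411i) = (-0.7022 - 0.07856i)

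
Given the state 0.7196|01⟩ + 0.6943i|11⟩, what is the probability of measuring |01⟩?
0.5178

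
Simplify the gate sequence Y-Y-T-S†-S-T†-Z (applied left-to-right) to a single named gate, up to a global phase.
Z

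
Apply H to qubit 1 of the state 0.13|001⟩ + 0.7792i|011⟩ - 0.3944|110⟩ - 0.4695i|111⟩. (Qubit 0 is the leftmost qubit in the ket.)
(0.09192 + 0.551i)|001⟩ + (0.09192 - 0.551i)|011⟩ - 0.2789|100⟩ - 0.332i|101⟩ + 0.2789|110⟩ + 0.332i|111⟩

H on qubit 1 mixes each pair of kets that differ only in qubit 1: amplitudes (a, b) of (|…0…⟩, |…1…⟩) become ((a + b)/√2, (a − b)/√2). Kets absent from the input have amplitude 0.
(|001⟩, |011⟩): (a, b) = (0.13, 0.7792i) → ((0.09192 + 0.551i), (0.09192 - 0.551i))
(|100⟩, |110⟩): (a, b) = (0, -0.3944) → (-0.2789, 0.2789)
(|101⟩, |111⟩): (a, b) = (0, -0.4695i) → (-0.332i, 0.332i)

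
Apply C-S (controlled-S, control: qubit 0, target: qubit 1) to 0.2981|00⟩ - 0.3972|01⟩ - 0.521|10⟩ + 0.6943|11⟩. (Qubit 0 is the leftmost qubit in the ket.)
0.2981|00⟩ - 0.3972|01⟩ - 0.521|10⟩ + 0.6943i|11⟩

C-S leaves the control-|0⟩ kets |00⟩, |01⟩ unchanged and applies S to qubit 1 on the control-|1⟩ pair (|10⟩, |11⟩).
S = [[1, 0], [0, i]].
With a = amp(|10⟩) = -0.521 and b = amp(|11⟩) = 0.6943:
new amp(|10⟩) = (1)·a = -0.521
new amp(|11⟩) = (i)·b = 0.6943i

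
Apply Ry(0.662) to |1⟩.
-0.325|0⟩ + 0.9457|1⟩

Ry(0.662) = [[cos(θ/2), −sin(θ/2)], [sin(θ/2), cos(θ/2)]]; θ = 0.662, cos(θ/2) ≈ 0.945718, sin(θ/2) ≈ 0.324989.
With a = amp(|0⟩) = 0 and b = amp(|1⟩) = 1:
new amp(|0⟩) = (0.945718)·a + (-0.324989)·b = -0.325
new amp(|1⟩) = (0.324989)·a + (0.945718)·b = 0.9457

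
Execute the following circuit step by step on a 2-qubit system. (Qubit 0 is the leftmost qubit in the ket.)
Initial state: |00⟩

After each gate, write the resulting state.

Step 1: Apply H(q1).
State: 1/√2|00⟩ + 1/√2|01⟩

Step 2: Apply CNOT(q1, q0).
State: 1/√2|00⟩ + 1/√2|11⟩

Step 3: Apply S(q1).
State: 1/√2|00⟩ + (1/√2)i|11⟩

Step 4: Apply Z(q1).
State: 1/√2|00⟩ - (1/√2)i|11⟩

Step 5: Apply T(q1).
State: 1/√2|00⟩ + (1/2 - (1/2)i)|11⟩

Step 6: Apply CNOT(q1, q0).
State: 1/√2|00⟩ + (1/2 - (1/2)i)|01⟩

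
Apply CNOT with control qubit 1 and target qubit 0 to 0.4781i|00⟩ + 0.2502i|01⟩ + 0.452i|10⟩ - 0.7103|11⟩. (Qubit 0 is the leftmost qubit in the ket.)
0.4781i|00⟩ - 0.7103|01⟩ + 0.452i|10⟩ + 0.2502i|11⟩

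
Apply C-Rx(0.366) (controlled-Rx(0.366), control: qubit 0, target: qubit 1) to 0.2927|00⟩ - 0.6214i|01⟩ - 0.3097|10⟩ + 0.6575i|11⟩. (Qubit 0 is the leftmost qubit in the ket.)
0.2927|00⟩ - 0.6214i|01⟩ - 0.1849|10⟩ + 0.7029i|11⟩

C-Rx(0.366) leaves the control-|0⟩ kets |00⟩, |01⟩ unchanged and applies Rx(0.366) to qubit 1 on the control-|1⟩ pair (|10⟩, |11⟩).
Rx(0.366) = [[cos(θ/2), −i·sin(θ/2)], [−i·sin(θ/2), cos(θ/2)]]; θ = 0.366, cos(θ/2) ≈ 0.983302, sin(θ/2) ≈ 0.18198.
With a = amp(|10⟩) = -0.3097 and b = amp(|11⟩) = 0.6575i:
new amp(|10⟩) = (0.983302)·a + (-0.18198i)·b = -0.1849
new amp(|11⟩) = (-0.18198i)·a + (0.983302)·b = 0.7029i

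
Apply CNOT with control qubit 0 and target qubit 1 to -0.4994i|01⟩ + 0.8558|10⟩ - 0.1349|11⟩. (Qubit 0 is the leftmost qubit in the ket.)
-0.4994i|01⟩ - 0.1349|10⟩ + 0.8558|11⟩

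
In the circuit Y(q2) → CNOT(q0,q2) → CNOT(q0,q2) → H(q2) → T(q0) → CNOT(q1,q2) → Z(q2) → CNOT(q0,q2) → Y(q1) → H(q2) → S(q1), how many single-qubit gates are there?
7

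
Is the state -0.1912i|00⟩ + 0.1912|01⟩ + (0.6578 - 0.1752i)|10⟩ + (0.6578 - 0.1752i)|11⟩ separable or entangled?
Entangled

Writing the state as a|00⟩ + b|01⟩ + c|10⟩ + d|11⟩, it is a product state iff ad − bc = 0.
Here (a, b, c, d) = (-0.1912i, 0.1912, (0.6578 - 0.1752i), (0.6578 - 0.1752i)): ad − bc = (-0.1912i)(0.6578 - 0.1752i) − (0.1912)(0.6578 - 0.1752i) = (-0.1593 - 0.09227i) ≠ 0, so the state is entangled.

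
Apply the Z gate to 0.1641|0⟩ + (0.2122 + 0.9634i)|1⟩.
0.1641|0⟩ + (-0.2122 - 0.9634i)|1⟩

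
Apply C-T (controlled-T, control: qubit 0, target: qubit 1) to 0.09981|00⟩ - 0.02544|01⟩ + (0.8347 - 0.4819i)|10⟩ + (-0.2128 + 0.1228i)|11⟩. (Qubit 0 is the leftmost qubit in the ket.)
0.09981|00⟩ - 0.02544|01⟩ + (0.8347 - 0.4819i)|10⟩ + (-0.2373 - 0.06364i)|11⟩

C-T leaves the control-|0⟩ kets |00⟩, |01⟩ unchanged and applies T to qubit 1 on the control-|1⟩ pair (|10⟩, |11⟩).
T = [[1, 0], [0, (1/√2 + (1/√2)i)]].
With a = amp(|10⟩) = (0.8347 - 0.4819i) and b = amp(|11⟩) = (-0.2128 + 0.1228i):
new amp(|10⟩) = (1)·a = (0.8347 - 0.4819i)
new amp(|11⟩) = (1/√2 + (1/√2)i)·b = (-0.2373 - 0.06364i)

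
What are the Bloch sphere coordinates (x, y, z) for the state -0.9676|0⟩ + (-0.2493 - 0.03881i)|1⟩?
(0.4824, 0.07511, 0.8726)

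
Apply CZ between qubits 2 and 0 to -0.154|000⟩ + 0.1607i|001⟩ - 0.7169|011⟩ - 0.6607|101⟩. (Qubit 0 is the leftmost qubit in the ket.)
-0.154|000⟩ + 0.1607i|001⟩ - 0.7169|011⟩ + 0.6607|101⟩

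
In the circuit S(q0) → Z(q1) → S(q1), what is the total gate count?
3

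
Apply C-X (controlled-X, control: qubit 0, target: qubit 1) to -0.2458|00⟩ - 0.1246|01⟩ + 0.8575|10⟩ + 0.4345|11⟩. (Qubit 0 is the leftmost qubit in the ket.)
-0.2458|00⟩ - 0.1246|01⟩ + 0.4345|10⟩ + 0.8575|11⟩

C-X leaves the control-|0⟩ kets |00⟩, |01⟩ unchanged and applies X to qubit 1 on the control-|1⟩ pair (|10⟩, |11⟩).
X = [[0, 1], [1, 0]].
With a = amp(|10⟩) = 0.8575 and b = amp(|11⟩) = 0.4345:
new amp(|10⟩) = (1)·b = 0.4345
new amp(|11⟩) = (1)·a = 0.8575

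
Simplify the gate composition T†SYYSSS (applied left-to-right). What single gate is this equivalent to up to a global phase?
T†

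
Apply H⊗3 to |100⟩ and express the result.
1/√8|000⟩ + 1/√8|001⟩ + 1/√8|010⟩ + 1/√8|011⟩ - 1/√8|100⟩ - 1/√8|101⟩ - 1/√8|110⟩ - 1/√8|111⟩

H⊗3 gives amp(|y⟩) = (1/2√2) Σ_x (−1)^(x·y) amp(|x⟩), where x·y is the number of positions in which both x and y have a 1.
|000⟩: (1)/(2√2) = 1/√8
|001⟩: (1)/(2√2) = 1/√8
|010⟩: (1)/(2√2) = 1/√8
|011⟩: (1)/(2√2) = 1/√8
|100⟩: (-1)/(2√2) = -1/√8
|101⟩: (-1)/(2√2) = -1/√8
|110⟩: (-1)/(2√2) = -1/√8
|111⟩: (-1)/(2√2) = -1/√8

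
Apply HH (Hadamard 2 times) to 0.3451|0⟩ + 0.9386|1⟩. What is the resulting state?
0.3451|0⟩ + 0.9386|1⟩

H² = I, so an even number of Hadamards cancels: H^2 = I and the state is unchanged.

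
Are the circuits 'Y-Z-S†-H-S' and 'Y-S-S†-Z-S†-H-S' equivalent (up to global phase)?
Yes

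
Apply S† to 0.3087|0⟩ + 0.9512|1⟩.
0.3087|0⟩ - 0.9512i|1⟩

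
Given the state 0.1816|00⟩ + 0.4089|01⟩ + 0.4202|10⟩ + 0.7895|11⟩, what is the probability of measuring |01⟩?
0.1672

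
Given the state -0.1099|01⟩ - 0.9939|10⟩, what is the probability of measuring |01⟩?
0.01208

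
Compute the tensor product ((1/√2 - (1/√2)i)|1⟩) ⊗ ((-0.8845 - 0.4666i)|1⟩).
(-0.9554 + 0.2955i)|11⟩

amp(|b₁b₂…⟩) = product of the factor amplitudes for bits b₁, b₂, …; only kets whose every factor amplitude is nonzero survive.
|11⟩: (1/√2 - (1/√2)i)(-0.8845 - 0.4666i) = (-0.9554 + 0.2955i)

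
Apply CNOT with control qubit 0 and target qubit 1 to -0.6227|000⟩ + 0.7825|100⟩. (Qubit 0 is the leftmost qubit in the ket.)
-0.6227|000⟩ + 0.7825|110⟩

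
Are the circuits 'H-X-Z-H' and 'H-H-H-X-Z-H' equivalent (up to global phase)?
Yes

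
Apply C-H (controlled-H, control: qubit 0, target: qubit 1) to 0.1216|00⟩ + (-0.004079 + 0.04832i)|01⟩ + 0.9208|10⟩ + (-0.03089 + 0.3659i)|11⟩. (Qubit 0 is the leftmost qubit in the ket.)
0.1216|00⟩ + (-0.004079 + 0.04832i)|01⟩ + (0.6293 + 0.2587i)|10⟩ + (0.6729 - 0.2587i)|11⟩

C-H leaves the control-|0⟩ kets |00⟩, |01⟩ unchanged and applies H to qubit 1 on the control-|1⟩ pair (|10⟩, |11⟩).
H = [[1/√2, 1/√2], [1/√2, -1/√2]].
With a = amp(|10⟩) = 0.9208 and b = amp(|11⟩) = (-0.03089 + 0.3659i):
new amp(|10⟩) = (1/√2)·a + (1/√2)·b = (0.6293 + 0.2587i)
new amp(|11⟩) = (1/√2)·a + (-1/√2)·b = (0.6729 - 0.2587i)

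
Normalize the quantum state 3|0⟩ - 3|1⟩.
1/√2|0⟩ - 1/√2|1⟩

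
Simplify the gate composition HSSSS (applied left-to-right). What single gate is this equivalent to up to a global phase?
H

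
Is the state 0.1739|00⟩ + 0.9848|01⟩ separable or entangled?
Separable

Writing the state as a|00⟩ + b|01⟩ + c|10⟩ + d|11⟩, it is a product state iff ad − bc = 0.
Here (a, b, c, d) = (0.1739, 0.9848, 0, 0): ad − bc = (0.1739)(0) − (0.9848)(0) = 0, so the state is separable.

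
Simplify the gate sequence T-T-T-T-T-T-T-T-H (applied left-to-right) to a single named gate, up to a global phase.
H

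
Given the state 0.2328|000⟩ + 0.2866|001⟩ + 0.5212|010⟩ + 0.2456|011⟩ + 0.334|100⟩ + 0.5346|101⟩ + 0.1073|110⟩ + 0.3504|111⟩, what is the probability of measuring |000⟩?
0.0542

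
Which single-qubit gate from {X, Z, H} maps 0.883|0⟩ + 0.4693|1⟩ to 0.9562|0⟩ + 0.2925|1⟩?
H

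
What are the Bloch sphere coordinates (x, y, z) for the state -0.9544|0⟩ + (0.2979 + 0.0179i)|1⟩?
(-0.5686, -0.03417, 0.8218)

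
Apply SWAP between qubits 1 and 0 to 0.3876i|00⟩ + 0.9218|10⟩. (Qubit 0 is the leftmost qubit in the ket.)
0.3876i|00⟩ + 0.9218|01⟩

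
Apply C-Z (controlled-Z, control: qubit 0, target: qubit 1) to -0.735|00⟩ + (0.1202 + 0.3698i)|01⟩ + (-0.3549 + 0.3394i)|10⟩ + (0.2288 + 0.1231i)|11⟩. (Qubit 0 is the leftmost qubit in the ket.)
-0.735|00⟩ + (0.1202 + 0.3698i)|01⟩ + (-0.3549 + 0.3394i)|10⟩ + (-0.2288 - 0.1231i)|11⟩

C-Z leaves the control-|0⟩ kets |00⟩, |01⟩ unchanged and applies Z to qubit 1 on the control-|1⟩ pair (|10⟩, |11⟩).
Z = [[1, 0], [0, -1]].
With a = amp(|10⟩) = (-0.3549 + 0.3394i) and b = amp(|11⟩) = (0.2288 + 0.1231i):
new amp(|10⟩) = (1)·a = (-0.3549 + 0.3394i)
new amp(|11⟩) = (-1)·b = (-0.2288 - 0.1231i)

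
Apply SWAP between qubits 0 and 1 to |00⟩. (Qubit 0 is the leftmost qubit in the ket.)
|00⟩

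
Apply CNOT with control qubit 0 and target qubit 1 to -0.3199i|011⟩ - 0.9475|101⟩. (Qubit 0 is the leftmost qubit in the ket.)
-0.3199i|011⟩ - 0.9475|111⟩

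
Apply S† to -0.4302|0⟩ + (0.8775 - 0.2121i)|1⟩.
-0.4302|0⟩ + (-0.2121 - 0.8775i)|1⟩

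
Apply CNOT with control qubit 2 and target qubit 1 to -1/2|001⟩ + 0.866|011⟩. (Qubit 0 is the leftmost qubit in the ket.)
0.866|001⟩ - 1/2|011⟩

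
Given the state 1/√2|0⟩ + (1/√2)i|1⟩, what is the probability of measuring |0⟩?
1/2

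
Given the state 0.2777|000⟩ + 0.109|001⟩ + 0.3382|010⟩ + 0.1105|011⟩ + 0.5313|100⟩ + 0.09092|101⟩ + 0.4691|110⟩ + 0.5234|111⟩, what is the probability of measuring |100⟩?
0.2823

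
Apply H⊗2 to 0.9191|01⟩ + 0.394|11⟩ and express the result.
0.6566|00⟩ - 0.6566|01⟩ + 0.2626|10⟩ - 0.2626|11⟩

H⊗2 gives amp(|y⟩) = (1/2) Σ_x (−1)^(x·y) amp(|x⟩), where x·y is the number of positions in which both x and y have a 1.
|00⟩: (0.9191 + 0.394)/2 = 0.6566
|01⟩: (-0.9191 - 0.394)/2 = -0.6566
|10⟩: (0.9191 - 0.394)/2 = 0.2626
|11⟩: (-0.9191 + 0.394)/2 = -0.2626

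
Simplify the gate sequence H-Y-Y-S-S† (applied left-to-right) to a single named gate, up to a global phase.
H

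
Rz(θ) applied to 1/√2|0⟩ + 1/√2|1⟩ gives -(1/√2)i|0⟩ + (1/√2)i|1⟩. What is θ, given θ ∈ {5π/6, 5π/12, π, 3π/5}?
π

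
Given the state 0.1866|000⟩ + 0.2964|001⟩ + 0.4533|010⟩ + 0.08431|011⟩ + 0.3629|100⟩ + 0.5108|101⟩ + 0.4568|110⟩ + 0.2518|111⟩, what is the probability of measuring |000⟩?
0.03482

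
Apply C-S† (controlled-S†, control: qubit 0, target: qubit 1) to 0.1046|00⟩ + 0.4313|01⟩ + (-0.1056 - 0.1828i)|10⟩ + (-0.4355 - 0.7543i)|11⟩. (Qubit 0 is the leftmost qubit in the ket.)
0.1046|00⟩ + 0.4313|01⟩ + (-0.1056 - 0.1828i)|10⟩ + (-0.7543 + 0.4355i)|11⟩

C-S† leaves the control-|0⟩ kets |00⟩, |01⟩ unchanged and applies S† to qubit 1 on the control-|1⟩ pair (|10⟩, |11⟩).
S† = [[1, 0], [0, -i]].
With a = amp(|10⟩) = (-0.1056 - 0.1828i) and b = amp(|11⟩) = (-0.4355 - 0.7543i):
new amp(|10⟩) = (1)·a = (-0.1056 - 0.1828i)
new amp(|11⟩) = (-i)·b = (-0.7543 + 0.4355i)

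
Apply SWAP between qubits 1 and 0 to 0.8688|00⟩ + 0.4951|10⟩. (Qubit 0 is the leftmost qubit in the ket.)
0.8688|00⟩ + 0.4951|01⟩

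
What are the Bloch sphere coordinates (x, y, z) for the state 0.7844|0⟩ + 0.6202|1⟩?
(0.973, 0, 0.2306)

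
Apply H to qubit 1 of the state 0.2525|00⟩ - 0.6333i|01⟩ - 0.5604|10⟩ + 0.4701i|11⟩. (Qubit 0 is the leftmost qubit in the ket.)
(0.1785 - 0.4478i)|00⟩ + (0.1785 + 0.4478i)|01⟩ + (-0.3963 + 0.3324i)|10⟩ + (-0.3963 - 0.3324i)|11⟩

H on qubit 1 mixes each pair of kets that differ only in qubit 1: amplitudes (a, b) of (|…0…⟩, |…1…⟩) become ((a + b)/√2, (a − b)/√2). Kets absent from the input have amplitude 0.
(|00⟩, |01⟩): (a, b) = (0.2525, -0.6333i) → ((0.1785 - 0.4478i), (0.1785 + 0.4478i))
(|10⟩, |11⟩): (a, b) = (-0.5604, 0.4701i) → ((-0.3963 + 0.3324i), (-0.3963 - 0.3324i))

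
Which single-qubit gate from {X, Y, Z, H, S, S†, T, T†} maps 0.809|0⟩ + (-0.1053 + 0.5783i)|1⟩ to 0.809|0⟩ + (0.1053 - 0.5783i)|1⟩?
Z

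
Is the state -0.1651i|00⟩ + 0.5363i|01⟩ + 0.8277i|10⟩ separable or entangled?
Entangled

Writing the state as a|00⟩ + b|01⟩ + c|10⟩ + d|11⟩, it is a product state iff ad − bc = 0.
Here (a, b, c, d) = (-0.1651i, 0.5363i, 0.8277i, 0): ad − bc = (-0.1651i)(0) − (0.5363i)(0.8277i) = 0.4439 ≠ 0, so the state is entangled.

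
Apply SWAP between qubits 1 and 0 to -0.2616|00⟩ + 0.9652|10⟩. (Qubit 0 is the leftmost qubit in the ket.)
-0.2616|00⟩ + 0.9652|01⟩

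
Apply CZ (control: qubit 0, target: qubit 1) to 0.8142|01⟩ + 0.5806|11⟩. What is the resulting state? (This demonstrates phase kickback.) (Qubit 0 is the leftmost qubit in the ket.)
0.8142|01⟩ - 0.5806|11⟩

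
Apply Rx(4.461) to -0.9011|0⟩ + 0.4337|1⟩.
(0.5523 - 0.3427i)|0⟩ + (-0.2658 + 0.712i)|1⟩

Rx(4.461) = [[cos(θ/2), −i·sin(θ/2)], [−i·sin(θ/2), cos(θ/2)]]; θ = 4.461, cos(θ/2) ≈ -0.612883, sin(θ/2) ≈ 0.790174.
With a = amp(|0⟩) = -0.9011 and b = amp(|1⟩) = 0.4337:
new amp(|0⟩) = (-0.612883)·a + (-0.790174i)·b = (0.5523 - 0.3427i)
new amp(|1⟩) = (-0.790174i)·a + (-0.612883)·b = (-0.2658 + 0.712i)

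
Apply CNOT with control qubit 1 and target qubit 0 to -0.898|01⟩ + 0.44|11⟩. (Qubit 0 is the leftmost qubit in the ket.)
0.44|01⟩ - 0.898|11⟩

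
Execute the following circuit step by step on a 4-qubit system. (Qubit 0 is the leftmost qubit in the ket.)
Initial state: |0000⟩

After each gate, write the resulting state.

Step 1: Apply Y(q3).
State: i|0001⟩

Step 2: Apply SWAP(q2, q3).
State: i|0010⟩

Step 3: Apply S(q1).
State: i|0010⟩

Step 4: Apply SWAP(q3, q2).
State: i|0001⟩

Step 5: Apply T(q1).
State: i|0001⟩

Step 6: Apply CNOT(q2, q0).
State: i|0001⟩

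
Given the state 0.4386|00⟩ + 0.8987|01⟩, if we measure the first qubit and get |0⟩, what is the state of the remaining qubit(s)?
0.4386|0⟩ + 0.8987|1⟩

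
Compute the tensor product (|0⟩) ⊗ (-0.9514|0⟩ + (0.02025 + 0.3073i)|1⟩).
-0.9514|00⟩ + (0.02025 + 0.3073i)|01⟩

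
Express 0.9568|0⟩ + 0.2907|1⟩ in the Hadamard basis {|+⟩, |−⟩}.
0.8821|+⟩ + 0.471|−⟩

With |ψ⟩ = α|0⟩ + β|1⟩, the Hadamard-basis coefficients are ⟨+|ψ⟩ = (α + β)/√2 and ⟨−|ψ⟩ = (α − β)/√2.
Here α = 0.9568, β = 0.2907: (α + β)/√2 = 0.8821, (α − β)/√2 = 0.471.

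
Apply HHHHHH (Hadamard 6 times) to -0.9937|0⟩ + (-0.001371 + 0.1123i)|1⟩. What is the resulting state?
-0.9937|0⟩ + (-0.001371 + 0.1123i)|1⟩

H² = I, so an even number of Hadamards cancels: H^6 = I and the state is unchanged.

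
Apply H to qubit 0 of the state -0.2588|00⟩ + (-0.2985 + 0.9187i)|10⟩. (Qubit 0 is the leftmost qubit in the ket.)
(-0.3941 + 0.6496i)|00⟩ + (0.02807 - 0.6496i)|10⟩

H on qubit 0 mixes each pair of kets that differ only in qubit 0: amplitudes (a, b) of (|…0…⟩, |…1…⟩) become ((a + b)/√2, (a − b)/√2). Kets absent from the input have amplitude 0.
(|00⟩, |10⟩): (a, b) = (-0.2588, (-0.2985 + 0.9187i)) → ((-0.3941 + 0.6496i), (0.02807 - 0.6496i))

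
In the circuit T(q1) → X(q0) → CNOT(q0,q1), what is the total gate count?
3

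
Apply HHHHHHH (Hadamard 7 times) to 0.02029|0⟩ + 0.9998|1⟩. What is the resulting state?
0.7213|0⟩ - 0.6926|1⟩

H² = I, so H^7 = H: a single Hadamard. With (a, b) = (0.02029, 0.9998), H gives ((a + b)/√2, (a − b)/√2) = (0.7213, -0.6926).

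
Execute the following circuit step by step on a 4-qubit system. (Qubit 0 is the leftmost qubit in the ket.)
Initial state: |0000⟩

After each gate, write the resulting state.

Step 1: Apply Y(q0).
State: i|1000⟩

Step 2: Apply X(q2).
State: i|1010⟩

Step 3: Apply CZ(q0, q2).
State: -i|1010⟩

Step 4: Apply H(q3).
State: -(1/√2)i|1010⟩ - (1/√2)i|1011⟩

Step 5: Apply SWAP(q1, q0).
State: -(1/√2)i|0110⟩ - (1/√2)i|0111⟩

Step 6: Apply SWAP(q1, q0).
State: -(1/√2)i|1010⟩ - (1/√2)i|1011⟩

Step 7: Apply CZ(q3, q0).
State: -(1/√2)i|1010⟩ + (1/√2)i|1011⟩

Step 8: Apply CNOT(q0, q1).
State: -(1/√2)i|1110⟩ + (1/√2)i|1111⟩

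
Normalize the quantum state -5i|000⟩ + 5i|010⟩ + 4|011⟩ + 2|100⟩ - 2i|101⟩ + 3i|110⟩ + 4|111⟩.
-0.5025i|000⟩ + 0.5025i|010⟩ + 0.402|011⟩ + 0.201|100⟩ - 0.201i|101⟩ + 0.3015i|110⟩ + 0.402|111⟩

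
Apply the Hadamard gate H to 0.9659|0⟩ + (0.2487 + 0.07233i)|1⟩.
(0.8589 + 0.05115i)|0⟩ + (0.5071 - 0.05115i)|1⟩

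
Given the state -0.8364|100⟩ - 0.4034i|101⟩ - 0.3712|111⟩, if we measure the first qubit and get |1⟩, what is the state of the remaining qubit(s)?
-0.8364|00⟩ - 0.4034i|01⟩ - 0.3712|11⟩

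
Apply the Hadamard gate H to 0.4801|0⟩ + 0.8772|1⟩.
0.9598|0⟩ - 0.2808|1⟩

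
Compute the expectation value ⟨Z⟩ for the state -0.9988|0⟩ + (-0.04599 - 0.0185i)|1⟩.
0.9951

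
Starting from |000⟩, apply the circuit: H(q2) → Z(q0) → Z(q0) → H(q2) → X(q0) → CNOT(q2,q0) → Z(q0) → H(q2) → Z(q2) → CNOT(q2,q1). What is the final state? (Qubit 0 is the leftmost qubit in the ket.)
-1/√2|100⟩ + 1/√2|111⟩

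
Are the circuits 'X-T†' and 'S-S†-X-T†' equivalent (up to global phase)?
Yes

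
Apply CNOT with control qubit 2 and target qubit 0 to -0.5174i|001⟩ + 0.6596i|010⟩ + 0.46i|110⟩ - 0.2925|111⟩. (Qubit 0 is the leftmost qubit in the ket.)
0.6596i|010⟩ - 0.2925|011⟩ - 0.5174i|101⟩ + 0.46i|110⟩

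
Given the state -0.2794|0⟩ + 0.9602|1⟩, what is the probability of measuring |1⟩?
0.922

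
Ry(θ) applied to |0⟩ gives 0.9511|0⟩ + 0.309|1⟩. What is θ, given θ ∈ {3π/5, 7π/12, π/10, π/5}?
π/5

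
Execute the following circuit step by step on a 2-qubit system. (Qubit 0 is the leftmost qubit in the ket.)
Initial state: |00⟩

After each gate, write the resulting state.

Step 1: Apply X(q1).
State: |01⟩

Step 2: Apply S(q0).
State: |01⟩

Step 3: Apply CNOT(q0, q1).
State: |01⟩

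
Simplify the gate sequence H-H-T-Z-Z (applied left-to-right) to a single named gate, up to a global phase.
T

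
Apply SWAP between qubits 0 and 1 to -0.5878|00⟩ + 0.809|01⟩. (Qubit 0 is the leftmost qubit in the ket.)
-0.5878|00⟩ + 0.809|10⟩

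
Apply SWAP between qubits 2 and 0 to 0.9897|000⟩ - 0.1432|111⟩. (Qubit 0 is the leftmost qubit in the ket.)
0.9897|000⟩ - 0.1432|111⟩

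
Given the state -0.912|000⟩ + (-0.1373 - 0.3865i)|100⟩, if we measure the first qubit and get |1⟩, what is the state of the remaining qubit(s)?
(-0.3347 - 0.9423i)|00⟩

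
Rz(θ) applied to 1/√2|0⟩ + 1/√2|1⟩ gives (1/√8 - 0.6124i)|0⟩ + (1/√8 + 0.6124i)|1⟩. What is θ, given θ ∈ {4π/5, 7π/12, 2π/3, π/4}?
2π/3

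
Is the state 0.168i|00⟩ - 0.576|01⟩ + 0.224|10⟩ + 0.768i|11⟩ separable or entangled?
Separable

Writing the state as a|00⟩ + b|01⟩ + c|10⟩ + d|11⟩, it is a product state iff ad − bc = 0.
Here (a, b, c, d) = (0.168i, -0.576, 0.224, 0.768i): ad − bc = (0.168i)(0.768i) − (-0.576)(0.224) = 0, so the state is separable.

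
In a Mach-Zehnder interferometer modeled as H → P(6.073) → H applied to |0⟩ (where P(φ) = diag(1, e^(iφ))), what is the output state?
(0.989 - 0.1043i)|0⟩ + (0.011 + 0.1043i)|1⟩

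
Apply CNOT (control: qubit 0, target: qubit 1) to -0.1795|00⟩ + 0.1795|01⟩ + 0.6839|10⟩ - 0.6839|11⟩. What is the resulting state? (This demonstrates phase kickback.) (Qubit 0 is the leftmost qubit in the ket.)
-0.1795|00⟩ + 0.1795|01⟩ - 0.6839|10⟩ + 0.6839|11⟩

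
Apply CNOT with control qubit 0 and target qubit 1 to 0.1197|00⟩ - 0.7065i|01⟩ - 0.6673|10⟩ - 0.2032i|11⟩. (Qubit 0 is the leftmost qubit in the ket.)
0.1197|00⟩ - 0.7065i|01⟩ - 0.2032i|10⟩ - 0.6673|11⟩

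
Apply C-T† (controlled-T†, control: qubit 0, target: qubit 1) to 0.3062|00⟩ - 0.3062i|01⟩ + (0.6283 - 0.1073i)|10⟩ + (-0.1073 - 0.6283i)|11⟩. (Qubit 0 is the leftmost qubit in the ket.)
0.3062|00⟩ - 0.3062i|01⟩ + (0.6283 - 0.1073i)|10⟩ + (-0.5201 - 0.3684i)|11⟩

C-T† leaves the control-|0⟩ kets |00⟩, |01⟩ unchanged and applies T† to qubit 1 on the control-|1⟩ pair (|10⟩, |11⟩).
T† = [[1, 0], [0, (1/√2 - (1/√2)i)]].
With a = amp(|10⟩) = (0.6283 - 0.1073i) and b = amp(|11⟩) = (-0.1073 - 0.6283i):
new amp(|10⟩) = (1)·a = (0.6283 - 0.1073i)
new amp(|11⟩) = (1/√2 - (1/√2)i)·b = (-0.5201 - 0.3684i)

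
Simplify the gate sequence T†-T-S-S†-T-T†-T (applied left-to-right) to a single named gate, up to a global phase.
T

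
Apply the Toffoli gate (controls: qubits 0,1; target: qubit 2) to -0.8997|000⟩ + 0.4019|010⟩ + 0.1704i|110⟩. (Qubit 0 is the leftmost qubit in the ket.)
-0.8997|000⟩ + 0.4019|010⟩ + 0.1704i|111⟩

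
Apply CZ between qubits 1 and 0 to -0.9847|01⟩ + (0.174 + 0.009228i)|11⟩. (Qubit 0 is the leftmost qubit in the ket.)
-0.9847|01⟩ + (-0.174 - 0.009228i)|11⟩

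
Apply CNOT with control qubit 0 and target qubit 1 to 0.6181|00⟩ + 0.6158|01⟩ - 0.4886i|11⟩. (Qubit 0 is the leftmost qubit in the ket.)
0.6181|00⟩ + 0.6158|01⟩ - 0.4886i|10⟩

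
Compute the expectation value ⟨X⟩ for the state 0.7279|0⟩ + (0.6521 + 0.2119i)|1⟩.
0.9493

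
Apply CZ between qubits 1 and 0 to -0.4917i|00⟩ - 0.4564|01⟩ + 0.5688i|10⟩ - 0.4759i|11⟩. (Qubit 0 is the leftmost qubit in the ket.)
-0.4917i|00⟩ - 0.4564|01⟩ + 0.5688i|10⟩ + 0.4759i|11⟩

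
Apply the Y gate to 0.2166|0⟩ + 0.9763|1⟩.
-0.9763i|0⟩ + 0.2166i|1⟩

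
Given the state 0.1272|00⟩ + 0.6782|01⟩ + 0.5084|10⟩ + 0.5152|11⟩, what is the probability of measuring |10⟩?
0.2585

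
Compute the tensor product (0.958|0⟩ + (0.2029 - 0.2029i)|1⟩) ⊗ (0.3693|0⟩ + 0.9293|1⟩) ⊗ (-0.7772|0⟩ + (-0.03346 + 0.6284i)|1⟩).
-0.275|000⟩ + (-0.01184 + 0.2223i)|001⟩ - 0.6919|010⟩ + (-0.02979 + 0.5594i)|011⟩ + (-0.05824 + 0.05824i)|100⟩ + (0.04458 + 0.04959i)|101⟩ + (-0.1465 + 0.1465i)|110⟩ + (0.1122 + 0.1248i)|111⟩

amp(|b₁b₂…⟩) = product of the factor amplitudes for bits b₁, b₂, …; only kets whose every factor amplitude is nonzero survive.
|000⟩: (0.958)(0.3693)(-0.7772) = -0.275
|001⟩: (0.958)(0.3693)(-0.03346 + 0.6284i) = (-0.01184 + 0.2223i)
|010⟩: (0.958)(0.9293)(-0.7772) = -0.6919
|011⟩: (0.958)(0.9293)(-0.03346 + 0.6284i) = (-0.02979 + 0.5594i)
|100⟩: (0.2029 - 0.2029i)(0.3693)(-0.7772) = (-0.05824 + 0.05824i)
|101⟩: (0.2029 - 0.2029i)(0.3693)(-0.03346 + 0.6284i) = (0.04458 + 0.04959i)
|110⟩: (0.2029 - 0.2029i)(0.9293)(-0.7772) = (-0.1465 + 0.1465i)
|111⟩: (0.2029 - 0.2029i)(0.9293)(-0.03346 + 0.6284i) = (0.1122 + 0.1248i)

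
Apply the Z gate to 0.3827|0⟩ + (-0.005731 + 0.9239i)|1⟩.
0.3827|0⟩ + (0.005731 - 0.9239i)|1⟩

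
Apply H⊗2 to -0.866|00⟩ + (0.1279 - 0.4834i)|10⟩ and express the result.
(-0.3691 - 0.2417i)|00⟩ + (-0.3691 - 0.2417i)|01⟩ + (-0.497 + 0.2417i)|10⟩ + (-0.497 + 0.2417i)|11⟩

H⊗2 gives amp(|y⟩) = (1/2) Σ_x (−1)^(x·y) amp(|x⟩), where x·y is the number of positions in which both x and y have a 1.
|00⟩: (-0.866 + (0.1279 - 0.4834i))/2 = (-0.3691 - 0.2417i)
|01⟩: (-0.866 + (0.1279 - 0.4834i))/2 = (-0.3691 - 0.2417i)
|10⟩: (-0.866 - (0.1279 - 0.4834i))/2 = (-0.497 + 0.2417i)
|11⟩: (-0.866 - (0.1279 - 0.4834i))/2 = (-0.497 + 0.2417i)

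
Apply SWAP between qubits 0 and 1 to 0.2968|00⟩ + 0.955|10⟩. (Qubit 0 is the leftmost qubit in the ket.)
0.2968|00⟩ + 0.955|01⟩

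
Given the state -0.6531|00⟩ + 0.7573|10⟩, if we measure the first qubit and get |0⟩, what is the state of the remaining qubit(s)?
-|0⟩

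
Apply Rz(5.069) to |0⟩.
(-0.8213 - 0.5705i)|0⟩

Rz(5.069) = [[e^(−iθ/2), 0], [0, e^(iθ/2)]] with e^(±iθ/2) = cos(θ/2) ± i·sin(θ/2); θ = 5.069, cos(θ/2) ≈ -0.82131, sin(θ/2) ≈ 0.570482.
With a = amp(|0⟩) = 1 and b = amp(|1⟩) = 0:
new amp(|0⟩) = (-0.82131 - 0.570482i)·a = (-0.8213 - 0.5705i)
new amp(|1⟩) = (-0.82131 + 0.570482i)·b = 0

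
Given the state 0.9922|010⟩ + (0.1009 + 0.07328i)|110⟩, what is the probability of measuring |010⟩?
0.9845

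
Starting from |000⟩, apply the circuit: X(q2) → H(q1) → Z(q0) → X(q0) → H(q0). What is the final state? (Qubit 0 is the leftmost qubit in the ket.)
1/2|001⟩ + 1/2|011⟩ - 1/2|101⟩ - 1/2|111⟩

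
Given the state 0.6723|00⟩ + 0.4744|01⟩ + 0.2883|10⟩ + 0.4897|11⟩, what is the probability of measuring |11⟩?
0.2398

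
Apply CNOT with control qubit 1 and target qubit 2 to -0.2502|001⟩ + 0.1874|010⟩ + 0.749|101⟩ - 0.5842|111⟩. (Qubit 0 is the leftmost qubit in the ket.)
-0.2502|001⟩ + 0.1874|011⟩ + 0.749|101⟩ - 0.5842|110⟩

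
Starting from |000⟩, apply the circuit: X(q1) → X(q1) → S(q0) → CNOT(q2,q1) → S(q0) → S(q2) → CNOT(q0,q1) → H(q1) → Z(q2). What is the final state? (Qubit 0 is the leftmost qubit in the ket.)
1/√2|000⟩ + 1/√2|010⟩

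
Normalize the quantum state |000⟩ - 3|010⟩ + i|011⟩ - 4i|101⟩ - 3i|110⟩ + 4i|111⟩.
0.1387|000⟩ - 0.416|010⟩ + 0.1387i|011⟩ - 0.5547i|101⟩ - 0.416i|110⟩ + 0.5547i|111⟩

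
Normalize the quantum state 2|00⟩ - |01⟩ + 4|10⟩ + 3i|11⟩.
0.3651|00⟩ - 0.1826|01⟩ + 0.7303|10⟩ + 0.5477i|11⟩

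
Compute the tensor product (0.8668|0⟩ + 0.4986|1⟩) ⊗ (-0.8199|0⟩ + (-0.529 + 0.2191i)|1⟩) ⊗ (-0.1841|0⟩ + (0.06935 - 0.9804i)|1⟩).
0.1308|000⟩ + (-0.04929 + 0.6968i)|001⟩ + (0.08442 - 0.03496i)|010⟩ + (0.1544 + 0.4627i)|011⟩ + 0.07526|100⟩ + (-0.02835 + 0.4008i)|101⟩ + (0.04856 - 0.02011i)|110⟩ + (0.08881 + 0.2662i)|111⟩

amp(|b₁b₂…⟩) = product of the factor amplitudes for bits b₁, b₂, …; only kets whose every factor amplitude is nonzero survive.
|000⟩: (0.8668)(-0.8199)(-0.1841) = 0.1308
|001⟩: (0.8668)(-0.8199)(0.06935 - 0.9804i) = (-0.04929 + 0.6968i)
|010⟩: (0.8668)(-0.529 + 0.2191i)(-0.1841) = (0.08442 - 0.03496i)
|011⟩: (0.8668)(-0.529 + 0.2191i)(0.06935 - 0.9804i) = (0.1544 + 0.4627i)
|100⟩: (0.4986)(-0.8199)(-0.1841) = 0.07526
|101⟩: (0.4986)(-0.8199)(0.06935 - 0.9804i) = (-0.02835 + 0.4008i)
|110⟩: (0.4986)(-0.529 + 0.2191i)(-0.1841) = (0.04856 - 0.02011i)
|111⟩: (0.4986)(-0.529 + 0.2191i)(0.06935 - 0.9804i) = (0.08881 + 0.2662i)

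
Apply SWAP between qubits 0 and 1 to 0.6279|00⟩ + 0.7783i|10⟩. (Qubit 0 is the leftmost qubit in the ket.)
0.6279|00⟩ + 0.7783i|01⟩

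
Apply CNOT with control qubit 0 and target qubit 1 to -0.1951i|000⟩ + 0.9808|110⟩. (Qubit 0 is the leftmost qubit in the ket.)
-0.1951i|000⟩ + 0.9808|100⟩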